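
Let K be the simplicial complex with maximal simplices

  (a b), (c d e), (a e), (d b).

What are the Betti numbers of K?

b_0 = 1, b_1 = 1, b_2 = 0.

Fix the vertex order a < b < c < d < e and write every simplex with vertices in increasing order. Then dim K = 2 and the simplices of K are:

  0-simplices (5): a, b, c, d, e
  1-simplices (6): ab, ae, bd, cd, ce, de
  2-simplices (1): cde

Hence C_0 ≅ Z^5, C_1 ≅ Z^6, C_2 ≅ Z^1.

Boundary ∂_1: C_1 → C_0 is given by ∂[p,q] = [q] − [p]. For instance
  ∂bd = d − b.
This gives a 5×6 integer matrix of rank 4; reducing to Smith normal form yields diagonal entries (1,1,1,1).

∂_2: C_2 → C_1 sends each 2-simplex [p,q,r] to [q,r] − [p,r] + [p,q]. For instance
  ∂cde = de − ce + cd.
As a 6×1 matrix over Z this has rank 1, with invariant factors (1).

From H_k ≅ ker(∂_k) / im(∂_{k+1}) we obtain:

  H_0: rank C_0 − rank ∂_1 = 5 − 4 = 1, and the invariant factors of ∂_1 are all 1, so H_0 ≅ Z.
  H_1: rank ker ∂_1 − rank ∂_2 = (6 − 4) − 1 = 1, and the invariant factors of ∂_2 are all 1, so H_1 ≅ Z.
  H_2: rank ker ∂_2 − rank ∂_3 = (1 − 1) − 0 = 0, and there is no ∂_3, so H_2 ≅ 0.

As a check, the Euler characteristic is 5 − 6 + 1 = 0, which agrees with 1 − 1 + 0 = 0.

Hence the Betti numbers are b_0 = 1, b_1 = 1, b_2 = 0.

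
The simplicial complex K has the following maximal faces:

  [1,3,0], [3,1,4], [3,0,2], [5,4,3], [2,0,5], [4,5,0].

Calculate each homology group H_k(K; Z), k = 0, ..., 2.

H_0 ≅ Z,  H_1 ≅ Z,  H_2 = 0.

Take the total order 0 < 1 < 2 < 3 < 4 < 5 on the vertex set. Then K (dimension 2) consists of the simplices:

  0-simplices (6): [0], [1], [2], [3], [4], [5]
  1-simplices (12): [0,1], [0,2], [0,3], [0,4], [0,5], [1,3], [1,4], [2,3], [2,5], [3,4], [3,5], [4,5]
  2-simplices (6): [0,1,3], [0,2,3], [0,2,5], [0,4,5], [1,3,4], [3,4,5]

giving chain groups C_0 ≅ Z^6, C_1 ≅ Z^12, C_2 ≅ Z^6.

The boundary map ∂_1: C_1 → C_0 sends each edge [p,q] (with p < q) to q − p. For instance
  ∂[2,5] = [5] − [2].
As a 6×12 matrix over Z this has rank 5, with invariant factors (1,1,1,1,1).

The boundary map ∂_2: C_2 → C_1 maps a triangle to the signed sum of its edges. For instance
  ∂[0,2,5] = [2,5] − [0,5] + [0,2],
  ∂[0,1,3] = [1,3] − [0,3] + [0,1].
The resulting 12×6 matrix has rank 6, and its Smith normal form has invariant factors (1,1,1,1,1,1).

From H_k ≅ ker(∂_k) / im(∂_{k+1}) we obtain:

  H_0: rank C_0 − rank ∂_1 = 6 − 5 = 1, and the invariant factors of ∂_1 are all 1, so H_0 = Z.
  H_1: rank ker ∂_1 − rank ∂_2 = (12 − 5) − 6 = 1, and the invariant factors of ∂_2 are all 1, so H_1 = Z.
  H_2: rank ker ∂_2 − rank ∂_3 = (6 − 6) − 0 = 0, and there is no ∂_3, so H_2 = 0.

As a check, the Euler characteristic is 6 − 12 + 6 = 0, which agrees with 1 − 1 + 0 = 0.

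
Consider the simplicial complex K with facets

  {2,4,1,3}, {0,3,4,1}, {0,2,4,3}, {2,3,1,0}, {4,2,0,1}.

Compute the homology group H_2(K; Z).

Take the total order 0 < 1 < 2 < 3 < 4 on the vertex set. Then K (dimension 3) consists of the simplices:

  0-simplices (5): [0], [1], [2], [3], [4]
  1-simplices (10): [0,1], [0,2], [0,3], [0,4], [1,2], [1,3], [1,4], [2,3], [2,4], [3,4]
  2-simplices (10): [0,1,2], [0,1,3], [0,1,4], [0,2,3], [0,2,4], [0,3,4], [1,2,3], [1,2,4], [1,3,4], [2,3,4]
  3-simplices (5): [0,1,2,3], [0,1,2,4], [0,1,3,4], [0,2,3,4], [1,2,3,4]

so the chain groups are C_0 ≅ Z^5, C_1 ≅ Z^10, C_2 ≅ Z^10, C_3 ≅ Z^5.

∂_1: C_1 → C_0 maps an edge to its endpoints' difference, ∂[p,q] = q − p. For instance
  ∂[0,3] = [3] − [0].
The 5×10 boundary matrix has rank 4 and Smith normal form diag(1,1,1,1).

Boundary ∂_2: C_2 → C_1 maps a triangle to the signed sum of its edges. For instance
  ∂[0,1,3] = [1,3] − [0,3] + [0,1],
  ∂[2,3,4] = [3,4] − [2,4] + [2,3].
This gives a 10×10 integer matrix of rank 6; reducing to Smith normal form yields diagonal entries (1,1,1,1,1,1).

∂_3: C_3 → C_2 sends each 3-simplex σ to the alternating sum Σ_i (−1)^i (σ with its i-th vertex removed). For instance
  ∂[0,1,3,4] = [1,3,4] − [0,3,4] + [0,1,4] − [0,1,3],
  ∂[0,1,2,3] = [1,2,3] − [0,2,3] + [0,1,3] − [0,1,2].
The resulting 10×5 matrix has rank 4, and its Smith normal form has invariant factors (1,1,1,1).

From H_k ≅ ker(∂_k) / im(∂_{k+1}) we obtain:

  H_2: rank ker ∂_2 − rank ∂_3 = (10 − 6) − 4 = 0, and the invariant factors of ∂_3 are all 1, so H_2 = 0.

H_2 = 0.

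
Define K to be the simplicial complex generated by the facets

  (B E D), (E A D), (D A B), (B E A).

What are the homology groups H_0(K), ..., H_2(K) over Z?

H_0 ≅ Z,  H_1 = 0,  H_2 ≅ Z.

Take the total order A < B < D < E on the vertex set. Then K (dimension 2) consists of the simplices:

  0-simplices (4): A, B, D, E
  1-simplices (6): AB, AD, AE, BD, BE, DE
  2-simplices (4): ABD, ABE, ADE, BDE

giving chain groups C_0 ≅ Z^4, C_1 ≅ Z^6, C_2 ≅ Z^4.

The boundary map ∂_1: C_1 → C_0 maps an edge to its endpoints' difference, ∂[p,q] = q − p.
This gives a 4×6 integer matrix of rank 3; reducing to Smith normal form yields diagonal entries (1,1,1).

Boundary ∂_2: C_2 → C_1 maps a triangle to the signed sum of its edges. For instance
  ∂BDE = DE − BE + BD,
  ∂ADE = DE − AE + AD.
The resulting 6×4 matrix has rank 3, and its Smith normal form has invariant factors (1,1,1).

Computing H_k = (kernel of ∂_k) / (image of ∂_{k+1}):

  H_0: rank C_0 − rank ∂_1 = 4 − 3 = 1, and the invariant factors of ∂_1 are all 1, so H_0 ≅ Z.
  H_1: rank ker ∂_1 − rank ∂_2 = (6 − 3) − 3 = 0, and the invariant factors of ∂_2 are all 1, so H_1 ≅ 0.
  H_2: rank ker ∂_2 − rank ∂_3 = (4 − 3) − 0 = 1, and there is no ∂_3, so H_2 ≅ Z.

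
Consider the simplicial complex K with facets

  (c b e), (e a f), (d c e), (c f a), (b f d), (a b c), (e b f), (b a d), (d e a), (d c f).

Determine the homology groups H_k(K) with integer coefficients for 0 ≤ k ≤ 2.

Take the total order a < b < c < d < e < f on the vertex set. Then K (dimension 2) consists of the simplices:

  0-simplices (6): a, b, c, d, e, f
  1-simplices (15): ab, ac, ad, ae, af, bc, bd, be, bf, cd, ce, cf, de, df, ef
  2-simplices (10): abc, abd, acf, ade, aef, bce, bdf, bef, cde, cdf

so the chain groups are C_0 ≅ Z^6, C_1 ≅ Z^15, C_2 ≅ Z^10.

The boundary map ∂_1: C_1 → C_0 sends each edge [p,q] (with p < q) to q − p. For instance
  ∂bf = f − b.
The resulting 6×15 matrix has rank 5, and its Smith normal form has invariant factors (1,1,1,1,1).

∂_2: C_2 → C_1 sends each 2-simplex [p,q,r] to [q,r] − [p,r] + [p,q]. For instance
  ∂ade = de − ae + ad,
  ∂bce = ce − be + bc.
As a 15×10 matrix over Z this has rank 10, with invariant factors (1,1,1,1,1,1,1,1,1,2).

Computing H_k = (kernel of ∂_k) / (image of ∂_{k+1}):

  H_0: rank C_0 − rank ∂_1 = 6 − 5 = 1, and the invariant factors of ∂_1 are all 1, so H_0 ≅ Z.
  H_1: rank ker ∂_1 − rank ∂_2 = (15 − 5) − 10 = 0, and ∂_2 has invariant factor 2 > 1, so H_1 ≅ Z/2Z.
  H_2: rank ker ∂_2 − rank ∂_3 = (10 − 10) − 0 = 0, and there is no ∂_3, so H_2 ≅ 0.

As a check, the Euler characteristic is 6 − 15 + 10 = 1, which agrees with 1 − 0 + 0 = 1.

H_0 = Z,  H_1 = Z/2Z,  H_2 = 0.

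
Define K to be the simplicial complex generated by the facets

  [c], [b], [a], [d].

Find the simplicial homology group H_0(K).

H_0 = Z^4.

Fix the vertex order a < b < c < d and write every simplex with vertices in increasing order. Then dim K = 0 and the simplices of K are:

  0-simplices (4): a, b, c, d

giving chain groups C_0 ≅ Z^4.

Reading off H_k = ker ∂_k / im ∂_{k+1}:

  H_0: rank C_0 − rank ∂_1 = 4 − 0 = 4, and there is no ∂_1, so H_0 ≅ Z^4.

(K is a triangulation of a set of 4 points.)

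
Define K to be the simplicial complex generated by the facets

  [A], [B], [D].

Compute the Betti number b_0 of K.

b_0 = 3.

Take the total order A < B < D on the vertex set. Then K (dimension 0) consists of the simplices:

  0-simplices (3): A, B, D

giving chain groups C_0 ≅ Z^3.

Now H_k = ker ∂_k / im ∂_{k+1}, so:

  H_0: rank C_0 − rank ∂_1 = 3 − 0 = 3, and there is no ∂_1, so H_0 ≅ Z^3.

(K is a triangulation of a set of 3 points.)

Hence the Betti numbers are b_0 = 3.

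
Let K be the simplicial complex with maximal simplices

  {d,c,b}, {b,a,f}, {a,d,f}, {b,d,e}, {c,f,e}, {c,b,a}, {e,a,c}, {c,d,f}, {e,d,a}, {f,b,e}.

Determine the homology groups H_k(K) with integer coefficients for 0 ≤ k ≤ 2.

H_0 ≅ Z,  H_1 ≅ Z/2,  H_2 = 0.

Order the vertices as a < b < c < d < e < f. Listing each simplex with vertices in this order, K has dimension 2 with simplices:

  0-simplices (6): a, b, c, d, e, f
  1-simplices (15): ab, ac, ad, ae, af, bc, bd, be, bf, cd, ce, cf, de, df, ef
  2-simplices (10): abc, abf, ace, ade, adf, bcd, bde, bef, cdf, cef

giving chain groups C_0 ≅ Z^6, C_1 ≅ Z^15, C_2 ≅ Z^10.

∂_1: C_1 → C_0 is given by ∂[p,q] = [q] − [p].
This gives a 6×15 integer matrix of rank 5; reducing to Smith normal form yields diagonal entries (1,1,1,1,1).

The boundary map ∂_2: C_2 → C_1 acts by ∂[p,q,r] = [q,r] − [p,r] + [p,q]. For instance
  ∂ace = ce − ae + ac,
  ∂bde = de − be + bd.
The 15×10 boundary matrix has rank 10 and Smith normal form diag(1,1,1,1,1,1,1,1,1,2).

Reading off H_k = ker ∂_k / im ∂_{k+1}:

  H_0: rank C_0 − rank ∂_1 = 6 − 5 = 1, and the invariant factors of ∂_1 are all 1, so H_0 ≅ Z.
  H_1: rank ker ∂_1 − rank ∂_2 = (15 − 5) − 10 = 0, and ∂_2 has invariant factor 2 > 1, so H_1 ≅ Z/2.
  H_2: rank ker ∂_2 − rank ∂_3 = (10 − 10) − 0 = 0, and there is no ∂_3, so H_2 ≅ 0.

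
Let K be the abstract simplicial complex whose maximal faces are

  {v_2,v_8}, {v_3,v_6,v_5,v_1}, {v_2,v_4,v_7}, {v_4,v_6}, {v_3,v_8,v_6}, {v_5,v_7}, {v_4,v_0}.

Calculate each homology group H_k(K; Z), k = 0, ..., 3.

H_0 ≅ Z,  H_1 ≅ Z^2,  H_2 = 0,  H_3 = 0.

Order the vertices as v_0 < v_1 < v_2 < v_3 < v_4 < v_5 < v_6 < v_7 < v_8. Listing each simplex with vertices in this order, K has dimension 3 with simplices:

  0-simplices (9): [v_0], [v_1], [v_2], [v_3], [v_4], [v_5], [v_6], [v_7], [v_8]
  1-simplices (15): (15 of them)
  2-simplices (6): [v_1,v_3,v_5], [v_1,v_3,v_6], [v_1,v_5,v_6], [v_2,v_4,v_7], [v_3,v_5,v_6], [v_3,v_6,v_8]
  3-simplices (1): [v_1,v_3,v_5,v_6]

giving chain groups C_0 ≅ Z^9, C_1 ≅ Z^15, C_2 ≅ Z^6, C_3 ≅ Z^1.

∂_1: C_1 → C_0 is given by ∂[p,q] = [q] − [p]. For instance
  ∂[v_6,v_8] = [v_8] − [v_6].
This gives a 9×15 integer matrix of rank 8; reducing to Smith normal form yields diagonal entries (1,1,1,1,1,1,1,1).

Boundary ∂_2: C_2 → C_1 acts by ∂[p,q,r] = [q,r] − [p,r] + [p,q]. For instance
  ∂[v_3,v_6,v_8] = [v_6,v_8] − [v_3,v_8] + [v_3,v_6],
  ∂[v_1,v_3,v_6] = [v_3,v_6] − [v_1,v_6] + [v_1,v_3].
The resulting 15×6 matrix has rank 5, and its Smith normal form has invariant factors (1,1,1,1,1).

The boundary map ∂_3: C_3 → C_2 sends each 3-simplex σ to the alternating sum Σ_i (−1)^i (σ with its i-th vertex removed). For instance
  ∂[v_1,v_3,v_5,v_6] = [v_3,v_5,v_6] − [v_1,v_5,v_6] + [v_1,v_3,v_6] − [v_1,v_3,v_5].
This gives a 6×1 integer matrix of rank 1; reducing to Smith normal form yields diagonal entries (1).

Computing H_k = (kernel of ∂_k) / (image of ∂_{k+1}):

  H_0: rank C_0 − rank ∂_1 = 9 − 8 = 1, and the invariant factors of ∂_1 are all 1, so H_0 = Z.
  H_1: rank ker ∂_1 − rank ∂_2 = (15 − 8) − 5 = 2, and the invariant factors of ∂_2 are all 1, so H_1 = Z^2.
  H_2: rank ker ∂_2 − rank ∂_3 = (6 − 5) − 1 = 0, and the invariant factors of ∂_3 are all 1, so H_2 = 0.
  H_3: rank ker ∂_3 − rank ∂_4 = (1 − 1) − 0 = 0, and there is no ∂_4, so H_3 = 0.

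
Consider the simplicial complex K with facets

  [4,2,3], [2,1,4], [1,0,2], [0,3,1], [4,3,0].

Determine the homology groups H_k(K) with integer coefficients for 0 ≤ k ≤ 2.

H_0 ≅ Z,  H_1 ≅ Z,  H_2 = 0.

Take the total order 0 < 1 < 2 < 3 < 4 on the vertex set. Then K (dimension 2) consists of the simplices:

  0-simplices (5): [0], [1], [2], [3], [4]
  1-simplices (10): [0,1], [0,2], [0,3], [0,4], [1,2], [1,3], [1,4], [2,3], [2,4], [3,4]
  2-simplices (5): [0,1,2], [0,1,3], [0,3,4], [1,2,4], [2,3,4]

giving chain groups C_0 ≅ Z^5, C_1 ≅ Z^10, C_2 ≅ Z^5.

∂_1: C_1 → C_0 maps an edge to its endpoints' difference, ∂[p,q] = q − p. For instance
  ∂[1,2] = [2] − [1].
The 5×10 boundary matrix has rank 4 and Smith normal form diag(1,1,1,1).

∂_2: C_2 → C_1 maps a triangle to the signed sum of its edges. For instance
  ∂[2,3,4] = [3,4] − [2,4] + [2,3],
  ∂[0,1,2] = [1,2] − [0,2] + [0,1].
The resulting 10×5 matrix has rank 5, and its Smith normal form has invariant factors (1,1,1,1,1).

Reading off H_k = ker ∂_k / im ∂_{k+1}:

  H_0: rank C_0 − rank ∂_1 = 5 − 4 = 1, and the invariant factors of ∂_1 are all 1, so H_0 = Z.
  H_1: rank ker ∂_1 − rank ∂_2 = (10 − 4) − 5 = 1, and the invariant factors of ∂_2 are all 1, so H_1 = Z.
  H_2: rank ker ∂_2 − rank ∂_3 = (5 − 5) − 0 = 0, and there is no ∂_3, so H_2 = 0.

As a check, the Euler characteristic is 5 − 10 + 5 = 0, which agrees with 1 − 1 + 0 = 0.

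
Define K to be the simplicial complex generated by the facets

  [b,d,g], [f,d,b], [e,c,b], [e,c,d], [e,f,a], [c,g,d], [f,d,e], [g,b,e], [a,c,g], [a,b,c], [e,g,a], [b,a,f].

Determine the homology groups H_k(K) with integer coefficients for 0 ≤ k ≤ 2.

H_0 ≅ Z,  H_1 ≅ Z/2,  H_2 = 0.

K has 7 vertices, 18 edges, 12 triangles.
rank ∂_0 = 0, rank ∂_1 = 6 ⇒ b_0 = 7 − 0 − 6 = 1; all invariant factors of ∂_1 are 1 so no torsion. So H_0 ≅ Z.
rank ∂_1 = 6, rank ∂_2 = 12 ⇒ b_1 = 18 − 6 − 12 = 0; ∂_2 has invariant factor(s) [2] giving torsion. So H_1 ≅ Z/2.
rank ∂_2 = 12, rank ∂_3 = 0 ⇒ b_2 = 12 − 12 − 0 = 0. So H_2 ≅ 0.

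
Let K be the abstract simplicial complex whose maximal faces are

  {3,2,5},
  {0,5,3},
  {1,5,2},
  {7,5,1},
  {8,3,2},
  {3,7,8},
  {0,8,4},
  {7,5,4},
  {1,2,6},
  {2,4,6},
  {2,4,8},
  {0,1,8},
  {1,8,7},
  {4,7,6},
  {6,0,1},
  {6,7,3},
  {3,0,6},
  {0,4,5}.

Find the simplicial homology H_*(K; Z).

H_0 ≅ Z,  H_1 ≅ Z^2,  H_2 ≅ Z.

Take the total order 0 < 1 < 2 < 3 < 4 < 5 < 6 < 7 < 8 on the vertex set. Then K (dimension 2) consists of the simplices:

  0-simplices (9): [0], [1], [2], [3], [4], [5], [6], [7], [8]
  1-simplices (27): (27 of them)
  2-simplices (18): [0,1,6], [0,1,8], [0,3,5], [0,3,6], [0,4,5], [0,4,8], [1,2,5], [1,2,6], [1,5,7], [1,7,8], [2,3,5], [2,3,8], [2,4,6], [2,4,8], [3,6,7], [3,7,8], [4,5,7], [4,6,7]

so the chain groups are C_0 ≅ Z^9, C_1 ≅ Z^27, C_2 ≅ Z^18.

∂_1: C_1 → C_0 sends each edge [p,q] (with p < q) to q − p.
As a 9×27 matrix over Z this has rank 8, with invariant factors (1,1,1,1,1,1,1,1).

Boundary ∂_2: C_2 → C_1 maps a triangle to the signed sum of its edges. For instance
  ∂[2,4,6] = [4,6] − [2,6] + [2,4],
  ∂[2,3,5] = [3,5] − [2,5] + [2,3].
The resulting 27×18 matrix has rank 17, and its Smith normal form has invariant factors (1,1,1,1,1,1,1,1,1,1,1,1,1,1,1,1,1).

Now H_k = ker ∂_k / im ∂_{k+1}, so:

  H_0: rank C_0 − rank ∂_1 = 9 − 8 = 1, and the invariant factors of ∂_1 are all 1, so H_0 = Z.
  H_1: rank ker ∂_1 − rank ∂_2 = (27 − 8) − 17 = 2, and the invariant factors of ∂_2 are all 1, so H_1 = Z^2.
  H_2: rank ker ∂_2 − rank ∂_3 = (18 − 17) − 0 = 1, and there is no ∂_3, so H_2 = Z.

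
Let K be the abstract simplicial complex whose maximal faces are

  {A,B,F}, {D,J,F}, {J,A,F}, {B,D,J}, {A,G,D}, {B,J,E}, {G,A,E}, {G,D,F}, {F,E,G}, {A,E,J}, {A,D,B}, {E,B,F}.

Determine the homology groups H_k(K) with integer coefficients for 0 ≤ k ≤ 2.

K has 7 vertices, 18 edges, 12 triangles.
rank ∂_0 = 0, rank ∂_1 = 6 ⇒ b_0 = 7 − 0 − 6 = 1; all invariant factors of ∂_1 are 1 so no torsion. So H_0 = Z.
rank ∂_1 = 6, rank ∂_2 = 12 ⇒ b_1 = 18 − 6 − 12 = 0; ∂_2 has invariant factor(s) [2] giving torsion. So H_1 = Z/2.
rank ∂_2 = 12, rank ∂_3 = 0 ⇒ b_2 = 12 − 12 − 0 = 0. So H_2 = 0.

H_0 = Z,  H_1 = Z/2,  H_2 = 0.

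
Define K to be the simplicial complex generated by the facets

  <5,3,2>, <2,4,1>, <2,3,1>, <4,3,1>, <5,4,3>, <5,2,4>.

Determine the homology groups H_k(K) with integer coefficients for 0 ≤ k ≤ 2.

Fix the vertex order 1 < 2 < 3 < 4 < 5 and write every simplex with vertices in increasing order. Then dim K = 2 and the simplices of K are:

  0-simplices (5): [1], [2], [3], [4], [5]
  1-simplices (9): [1,2], [1,3], [1,4], [2,3], [2,4], [2,5], [3,4], [3,5], [4,5]
  2-simplices (6): [1,2,3], [1,2,4], [1,3,4], [2,3,5], [2,4,5], [3,4,5]

so the chain groups are C_0 ≅ Z^5, C_1 ≅ Z^9, C_2 ≅ Z^6.

Boundary ∂_1: C_1 → C_0 is given by ∂[p,q] = [q] − [p].
This gives a 5×9 integer matrix of rank 4; reducing to Smith normal form yields diagonal entries (1,1,1,1).

∂_2: C_2 → C_1 acts by ∂[p,q,r] = [q,r] − [p,r] + [p,q]. For instance
  ∂[2,3,5] = [3,5] − [2,5] + [2,3],
  ∂[2,4,5] = [4,5] − [2,5] + [2,4].
This gives a 9×6 integer matrix of rank 5; reducing to Smith normal form yields diagonal entries (1,1,1,1,1).

Reading off H_k = ker ∂_k / im ∂_{k+1}:

  H_0: rank C_0 − rank ∂_1 = 5 − 4 = 1, and the invariant factors of ∂_1 are all 1, so H_0 = Z.
  H_1: rank ker ∂_1 − rank ∂_2 = (9 − 4) − 5 = 0, and the invariant factors of ∂_2 are all 1, so H_1 = 0.
  H_2: rank ker ∂_2 − rank ∂_3 = (6 − 5) − 0 = 1, and there is no ∂_3, so H_2 = Z.

H_0 ≅ Z,  H_1 = 0,  H_2 ≅ Z.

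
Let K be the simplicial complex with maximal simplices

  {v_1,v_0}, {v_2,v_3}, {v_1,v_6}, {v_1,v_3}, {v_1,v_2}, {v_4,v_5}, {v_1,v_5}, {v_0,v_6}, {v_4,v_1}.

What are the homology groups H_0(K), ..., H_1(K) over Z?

H_0 = Z,  H_1 = Z^3.

Fix the vertex order v_0 < v_1 < v_2 < v_3 < v_4 < v_5 < v_6 and write every simplex with vertices in increasing order. Then dim K = 1 and the simplices of K are:

  0-simplices (7): [v_0], [v_1], [v_2], [v_3], [v_4], [v_5], [v_6]
  1-simplices (9): [v_0,v_1], [v_0,v_6], [v_1,v_2], [v_1,v_3], [v_1,v_4], [v_1,v_5], [v_1,v_6], [v_2,v_3], [v_4,v_5]

Hence C_0 ≅ Z^7, C_1 ≅ Z^9.

The boundary map ∂_1: C_1 → C_0 sends each edge [p,q] (with p < q) to q − p. For instance
  ∂[v_1,v_2] = [v_2] − [v_1].
This gives a 7×9 integer matrix of rank 6; reducing to Smith normal form yields diagonal entries (1,1,1,1,1,1).

Computing H_k = (kernel of ∂_k) / (image of ∂_{k+1}):

  H_0: rank C_0 − rank ∂_1 = 7 − 6 = 1, and the invariant factors of ∂_1 are all 1, so H_0 = Z.
  H_1: rank ker ∂_1 − rank ∂_2 = (9 − 6) − 0 = 3, and there is no ∂_2, so H_1 = Z^3.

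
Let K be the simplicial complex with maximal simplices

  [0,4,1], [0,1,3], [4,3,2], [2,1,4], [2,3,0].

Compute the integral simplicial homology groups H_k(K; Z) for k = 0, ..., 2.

H_0 ≅ Z,  H_1 ≅ Z,  H_2 = 0.

Take the total order 0 < 1 < 2 < 3 < 4 on the vertex set. Then K (dimension 2) consists of the simplices:

  0-simplices (5): [0], [1], [2], [3], [4]
  1-simplices (10): [0,1], [0,2], [0,3], [0,4], [1,2], [1,3], [1,4], [2,3], [2,4], [3,4]
  2-simplices (5): [0,1,3], [0,1,4], [0,2,3], [1,2,4], [2,3,4]

Hence C_0 ≅ Z^5, C_1 ≅ Z^10, C_2 ≅ Z^5.

∂_1: C_1 → C_0 sends each edge [p,q] (with p < q) to q − p. For instance
  ∂[2,3] = [3] − [2].
This gives a 5×10 integer matrix of rank 4; reducing to Smith normal form yields diagonal entries (1,1,1,1).

The boundary map ∂_2: C_2 → C_1 acts by ∂[p,q,r] = [q,r] − [p,r] + [p,q]. For instance
  ∂[0,2,3] = [2,3] − [0,3] + [0,2],
  ∂[2,3,4] = [3,4] − [2,4] + [2,3].
This gives a 10×5 integer matrix of rank 5; reducing to Smith normal form yields diagonal entries (1,1,1,1,1).

Reading off H_k = ker ∂_k / im ∂_{k+1}:

  H_0: rank C_0 − rank ∂_1 = 5 − 4 = 1, and the invariant factors of ∂_1 are all 1, so H_0 = Z.
  H_1: rank ker ∂_1 − rank ∂_2 = (10 − 4) − 5 = 1, and the invariant factors of ∂_2 are all 1, so H_1 = Z.
  H_2: rank ker ∂_2 − rank ∂_3 = (5 − 5) − 0 = 0, and there is no ∂_3, so H_2 = 0.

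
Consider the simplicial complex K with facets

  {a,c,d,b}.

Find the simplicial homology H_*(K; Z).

H_0 ≅ Z,  H_1 = 0,  H_2 = 0,  H_3 = 0.

Take the total order a < b < c < d on the vertex set. Then K (dimension 3) consists of the simplices:

  0-simplices (4): a, b, c, d
  1-simplices (6): ab, ac, ad, bc, bd, cd
  2-simplices (4): abc, abd, acd, bcd
  3-simplices (1): abcd

Hence C_0 ≅ Z^4, C_1 ≅ Z^6, C_2 ≅ Z^4, C_3 ≅ Z^1.

The boundary map ∂_1: C_1 → C_0 sends each edge [p,q] (with p < q) to q − p.
The resulting 4×6 matrix has rank 3, and its Smith normal form has invariant factors (1,1,1).

∂_2: C_2 → C_1 acts by ∂[p,q,r] = [q,r] − [p,r] + [p,q]. For instance
  ∂acd = cd − ad + ac,
  ∂abc = bc − ac + ab.
The resulting 6×4 matrix has rank 3, and its Smith normal form has invariant factors (1,1,1).

The boundary map ∂_3: C_3 → C_2 sends each 3-simplex σ to the alternating sum Σ_i (−1)^i (σ with its i-th vertex removed). For instance
  ∂abcd = bcd − acd + abd − abc.
As a 4×1 matrix over Z this has rank 1, with invariant factors (1).

Computing H_k = (kernel of ∂_k) / (image of ∂_{k+1}):

  H_0: rank C_0 − rank ∂_1 = 4 − 3 = 1, and the invariant factors of ∂_1 are all 1, so H_0 ≅ Z.
  H_1: rank ker ∂_1 − rank ∂_2 = (6 − 3) − 3 = 0, and the invariant factors of ∂_2 are all 1, so H_1 ≅ 0.
  H_2: rank ker ∂_2 − rank ∂_3 = (4 − 3) − 1 = 0, and the invariant factors of ∂_3 are all 1, so H_2 ≅ 0.
  H_3: rank ker ∂_3 − rank ∂_4 = (1 − 1) − 0 = 0, and there is no ∂_4, so H_3 ≅ 0.

(K is a triangulation of the 3-simplex.)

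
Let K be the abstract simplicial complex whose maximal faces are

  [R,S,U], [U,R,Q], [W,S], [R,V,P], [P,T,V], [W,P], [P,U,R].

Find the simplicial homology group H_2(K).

Order the vertices as P < Q < R < S < T < U < V < W. Listing each simplex with vertices in this order, K has dimension 2 with simplices:

  0-simplices (8): P, Q, R, S, T, U, V, W
  1-simplices (13): PR, PT, PU, PV, PW, QR, QU, RS, RU, RV, SU, SW, TV
  2-simplices (5): PRU, PRV, PTV, QRU, RSU

Hence C_0 ≅ Z^8, C_1 ≅ Z^13, C_2 ≅ Z^5.

The boundary map ∂_1: C_1 → C_0 is given by ∂[p,q] = [q] − [p].
This gives a 8×13 integer matrix of rank 7; reducing to Smith normal form yields diagonal entries (1,1,1,1,1,1,1).

The boundary map ∂_2: C_2 → C_1 acts by ∂[p,q,r] = [q,r] − [p,r] + [p,q]. For instance
  ∂PRU = RU − PU + PR,
  ∂RSU = SU − RU + RS.
This gives a 13×5 integer matrix of rank 5; reducing to Smith normal form yields diagonal entries (1,1,1,1,1).

Reading off H_k = ker ∂_k / im ∂_{k+1}:

  H_2: rank ker ∂_2 − rank ∂_3 = (5 − 5) − 0 = 0, and there is no ∂_3, so H_2 ≅ 0.

H_2 ≅ 0.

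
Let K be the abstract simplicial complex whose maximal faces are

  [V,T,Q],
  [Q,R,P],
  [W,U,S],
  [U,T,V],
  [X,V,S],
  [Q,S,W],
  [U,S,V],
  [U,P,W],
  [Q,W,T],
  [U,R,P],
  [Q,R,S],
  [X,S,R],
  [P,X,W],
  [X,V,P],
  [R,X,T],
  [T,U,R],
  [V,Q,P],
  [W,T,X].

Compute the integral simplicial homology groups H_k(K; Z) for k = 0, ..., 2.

H_0 ≅ Z,  H_1 ≅ Z^2,  H_2 ≅ Z.

We work with the vertex ordering P < Q < R < S < T < U < V < W < X. The simplices of K, each written with vertices in increasing order, are:

  0-simplices (9): P, Q, R, S, T, U, V, W, X
  1-simplices (27): PQ, PR, PU, PV, PW, PX, QR, QS, QT, QV, QW, RS, RT, RU, RX, SU, SV, SW, SX, TU, TV, TW, TX, UV, UW, VX, WX
  2-simplices (18): PQR, PQV, PRU, PUW, PVX, PWX, QRS, QSW, QTV, QTW, RSX, RTU, RTX, SUV, SUW, SVX, TUV, TWX

so the chain groups are C_0 ≅ Z^9, C_1 ≅ Z^27, C_2 ≅ Z^18.

The boundary map ∂_1: C_1 → C_0 sends each edge [p,q] (with p < q) to q − p.
The resulting 9×27 matrix has rank 8, and its Smith normal form has invariant factors (1,1,1,1,1,1,1,1).

Boundary ∂_2: C_2 → C_1 maps a triangle to the signed sum of its edges. For instance
  ∂QSW = SW − QW + QS,
  ∂RTX = TX − RX + RT.
The 27×18 boundary matrix has rank 17 and Smith normal form diag(1,1,1,1,1,1,1,1,1,1,1,1,1,1,1,1,1).

Reading off H_k = ker ∂_k / im ∂_{k+1}:

  H_0: rank C_0 − rank ∂_1 = 9 − 8 = 1, and the invariant factors of ∂_1 are all 1, so H_0 ≅ Z.
  H_1: rank ker ∂_1 − rank ∂_2 = (27 − 8) − 17 = 2, and the invariant factors of ∂_2 are all 1, so H_1 ≅ Z^2.
  H_2: rank ker ∂_2 − rank ∂_3 = (18 − 17) − 0 = 1, and there is no ∂_3, so H_2 ≅ Z.

As a check, the Euler characteristic is 9 − 27 + 18 = 0, which agrees with 1 − 2 + 1 = 0.
(K is a triangulation of the torus T^2.)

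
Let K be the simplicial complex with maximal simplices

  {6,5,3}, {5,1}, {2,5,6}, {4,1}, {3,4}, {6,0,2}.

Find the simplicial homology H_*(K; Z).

K has 7 vertices, 10 edges, 3 triangles.
rank ∂_0 = 0, rank ∂_1 = 6 ⇒ b_0 = 7 − 0 − 6 = 1; all invariant factors of ∂_1 are 1 so no torsion. So H_0 = Z.
rank ∂_1 = 6, rank ∂_2 = 3 ⇒ b_1 = 10 − 6 − 3 = 1; all invariant factors of ∂_2 are 1 so no torsion. So H_1 = Z.
rank ∂_2 = 3, rank ∂_3 = 0 ⇒ b_2 = 3 − 3 − 0 = 0. So H_2 = 0.

H_0 = Z,  H_1 = Z,  H_2 = 0.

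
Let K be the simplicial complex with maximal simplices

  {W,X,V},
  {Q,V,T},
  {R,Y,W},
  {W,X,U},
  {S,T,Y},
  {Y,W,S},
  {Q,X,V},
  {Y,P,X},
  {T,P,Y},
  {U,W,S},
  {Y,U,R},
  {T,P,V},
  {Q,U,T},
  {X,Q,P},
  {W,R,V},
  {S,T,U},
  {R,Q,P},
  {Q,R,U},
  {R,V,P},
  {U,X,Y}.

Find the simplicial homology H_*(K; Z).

Order the vertices as P < Q < R < S < T < U < V < W < X < Y. Listing each simplex with vertices in this order, K has dimension 2 with simplices:

  0-simplices (10): P, Q, R, S, T, U, V, W, X, Y
  1-simplices (30): PQ, PR, PT, PV, PX, PY, QR, QT, QU, QV, QX, RU, RV, RW, RY, ST, SU, SW, SY, TU, TV, TY, UW, UX, UY, VW, VX, WX, WY, XY
  2-simplices (20): PQR, PQX, PRV, PTV, PTY, PXY, QRU, QTU, QTV, QVX, RUY, RVW, RWY, STU, STY, SUW, SWY, UWX, UXY, VWX

so the chain groups are C_0 ≅ Z^10, C_1 ≅ Z^30, C_2 ≅ Z^20.

The boundary map ∂_1: C_1 → C_0 maps an edge to its endpoints' difference, ∂[p,q] = q − p. For instance
  ∂RV = V − R.
This gives a 10×30 integer matrix of rank 9; reducing to Smith normal form yields diagonal entries (1,1,1,1,1,1,1,1,1).

Boundary ∂_2: C_2 → C_1 maps a triangle to the signed sum of its edges. For instance
  ∂STY = TY − SY + ST,
  ∂UWX = WX − UX + UW.
The resulting 30×20 matrix has rank 20, and its Smith normal form has invariant factors (1,1,1,1,1,1,1,1,1,1,1,1,1,1,1,1,1,1,1,2).

Now H_k = ker ∂_k / im ∂_{k+1}, so:

  H_0: rank C_0 − rank ∂_1 = 10 − 9 = 1, and the invariant factors of ∂_1 are all 1, so H_0 ≅ Z.
  H_1: rank ker ∂_1 − rank ∂_2 = (30 − 9) − 20 = 1, and ∂_2 has invariant factor 2 > 1, so H_1 ≅ Z ⊕ Z_2.
  H_2: rank ker ∂_2 − rank ∂_3 = (20 − 20) − 0 = 0, and there is no ∂_3, so H_2 ≅ 0.

As a check, the Euler characteristic is 10 − 30 + 20 = 0, which agrees with 1 − 1 + 0 = 0.

H_0 ≅ Z,  H_1 ≅ Z ⊕ Z_2,  H_2 = 0.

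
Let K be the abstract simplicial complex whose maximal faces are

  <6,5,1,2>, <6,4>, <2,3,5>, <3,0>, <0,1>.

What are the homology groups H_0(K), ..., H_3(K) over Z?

H_0 = Z,  H_1 = Z,  H_2 = 0,  H_3 = 0.

We work with the vertex ordering 0 < 1 < 2 < 3 < 4 < 5 < 6. The simplices of K, each written with vertices in increasing order, are:

  0-simplices (7): [0], [1], [2], [3], [4], [5], [6]
  1-simplices (11): [0,1], [0,3], [1,2], [1,5], [1,6], [2,3], [2,5], [2,6], [3,5], [4,6], [5,6]
  2-simplices (5): [1,2,5], [1,2,6], [1,5,6], [2,3,5], [2,5,6]
  3-simplices (1): [1,2,5,6]

Hence C_0 ≅ Z^7, C_1 ≅ Z^11, C_2 ≅ Z^5, C_3 ≅ Z^1.

Boundary ∂_1: C_1 → C_0 maps an edge to its endpoints' difference, ∂[p,q] = q − p. For instance
  ∂[2,3] = [3] − [2].
The 7×11 boundary matrix has rank 6 and Smith normal form diag(1,1,1,1,1,1).

The boundary map ∂_2: C_2 → C_1 acts by ∂[p,q,r] = [q,r] − [p,r] + [p,q]. For instance
  ∂[2,3,5] = [3,5] − [2,5] + [2,3],
  ∂[1,5,6] = [5,6] − [1,6] + [1,5].
The 11×5 boundary matrix has rank 4 and Smith normal form diag(1,1,1,1).

Boundary ∂_3: C_3 → C_2 sends each 3-simplex σ to the alternating sum Σ_i (−1)^i (σ with its i-th vertex removed). For instance
  ∂[1,2,5,6] = [2,5,6] − [1,5,6] + [1,2,6] − [1,2,5].
The resulting 5×1 matrix has rank 1, and its Smith normal form has invariant factors (1).

Now H_k = ker ∂_k / im ∂_{k+1}, so:

  H_0: rank C_0 − rank ∂_1 = 7 − 6 = 1, and the invariant factors of ∂_1 are all 1, so H_0 = Z.
  H_1: rank ker ∂_1 − rank ∂_2 = (11 − 6) − 4 = 1, and the invariant factors of ∂_2 are all 1, so H_1 = Z.
  H_2: rank ker ∂_2 − rank ∂_3 = (5 − 4) − 1 = 0, and the invariant factors of ∂_3 are all 1, so H_2 = 0.
  H_3: rank ker ∂_3 − rank ∂_4 = (1 − 1) − 0 = 0, and there is no ∂_4, so H_3 = 0.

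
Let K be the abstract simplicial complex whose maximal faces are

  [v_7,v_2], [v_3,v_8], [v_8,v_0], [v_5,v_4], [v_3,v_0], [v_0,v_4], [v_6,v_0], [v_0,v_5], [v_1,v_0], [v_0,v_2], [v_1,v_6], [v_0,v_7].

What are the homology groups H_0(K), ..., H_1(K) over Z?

H_0 ≅ Z,  H_1 ≅ Z^4.

We work with the vertex ordering v_0 < v_1 < v_2 < v_3 < v_4 < v_5 < v_6 < v_7 < v_8. The simplices of K, each written with vertices in increasing order, are:

  0-simplices (9): [v_0], [v_1], [v_2], [v_3], [v_4], [v_5], [v_6], [v_7], [v_8]
  1-simplices (12): [v_0,v_1], [v_0,v_2], [v_0,v_3], [v_0,v_4], [v_0,v_5], [v_0,v_6], [v_0,v_7], [v_0,v_8], [v_1,v_6], [v_2,v_7], [v_3,v_8], [v_4,v_5]

giving chain groups C_0 ≅ Z^9, C_1 ≅ Z^12.

The boundary map ∂_1: C_1 → C_0 sends each edge [p,q] (with p < q) to q − p.
As a 9×12 matrix over Z this has rank 8, with invariant factors (1,1,1,1,1,1,1,1).

Reading off H_k = ker ∂_k / im ∂_{k+1}:

  H_0: rank C_0 − rank ∂_1 = 9 − 8 = 1, and the invariant factors of ∂_1 are all 1, so H_0 = Z.
  H_1: rank ker ∂_1 − rank ∂_2 = (12 − 8) − 0 = 4, and there is no ∂_2, so H_1 = Z^4.

As a check, the Euler characteristic is 9 − 12 = -3, which agrees with 1 − 4 = -3.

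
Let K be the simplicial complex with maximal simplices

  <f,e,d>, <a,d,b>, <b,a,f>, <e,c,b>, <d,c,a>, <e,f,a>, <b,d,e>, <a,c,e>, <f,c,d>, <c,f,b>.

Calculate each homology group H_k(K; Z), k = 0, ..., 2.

H_0 ≅ Z,  H_1 ≅ Z/2,  H_2 = 0.

K has 6 vertices, 15 edges, 10 triangles.
rank ∂_0 = 0, rank ∂_1 = 5 ⇒ b_0 = 6 − 0 − 5 = 1; all invariant factors of ∂_1 are 1 so no torsion. So H_0 ≅ Z.
rank ∂_1 = 5, rank ∂_2 = 10 ⇒ b_1 = 15 − 5 − 10 = 0; ∂_2 has invariant factor(s) [2] giving torsion. So H_1 ≅ Z/2.
rank ∂_2 = 10, rank ∂_3 = 0 ⇒ b_2 = 10 − 10 − 0 = 0. So H_2 ≅ 0.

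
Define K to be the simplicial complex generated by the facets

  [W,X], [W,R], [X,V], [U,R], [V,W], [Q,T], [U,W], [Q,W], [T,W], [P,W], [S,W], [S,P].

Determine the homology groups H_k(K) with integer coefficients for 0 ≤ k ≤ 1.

H_0 ≅ Z,  H_1 ≅ Z^4.

Order the vertices as P < Q < R < S < T < U < V < W < X. Listing each simplex with vertices in this order, K has dimension 1 with simplices:

  0-simplices (9): P, Q, R, S, T, U, V, W, X
  1-simplices (12): PS, PW, QT, QW, RU, RW, SW, TW, UW, VW, VX, WX

giving chain groups C_0 ≅ Z^9, C_1 ≅ Z^12.

The boundary map ∂_1: C_1 → C_0 is given by ∂[p,q] = [q] − [p]. For instance
  ∂PS = S − P.
The 9×12 boundary matrix has rank 8 and Smith normal form diag(1,1,1,1,1,1,1,1).

Now H_k = ker ∂_k / im ∂_{k+1}, so:

  H_0: rank C_0 − rank ∂_1 = 9 − 8 = 1, and the invariant factors of ∂_1 are all 1, so H_0 = Z.
  H_1: rank ker ∂_1 − rank ∂_2 = (12 − 8) − 0 = 4, and there is no ∂_2, so H_1 = Z^4.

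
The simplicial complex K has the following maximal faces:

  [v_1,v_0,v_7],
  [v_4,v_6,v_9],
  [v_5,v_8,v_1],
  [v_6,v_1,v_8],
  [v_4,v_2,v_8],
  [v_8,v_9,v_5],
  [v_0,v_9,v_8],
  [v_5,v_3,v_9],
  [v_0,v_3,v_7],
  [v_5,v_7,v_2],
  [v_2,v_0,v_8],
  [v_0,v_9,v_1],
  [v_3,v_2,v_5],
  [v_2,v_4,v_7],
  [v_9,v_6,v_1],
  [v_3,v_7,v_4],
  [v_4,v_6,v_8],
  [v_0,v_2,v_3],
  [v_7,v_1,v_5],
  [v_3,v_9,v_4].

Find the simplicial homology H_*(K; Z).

H_0 = Z,  H_1 = Z ⊕ Z/2Z,  H_2 = 0.

Fix the vertex order v_0 < v_1 < v_2 < v_3 < v_4 < v_5 < v_6 < v_7 < v_8 < v_9 and write every simplex with vertices in increasing order. Then dim K = 2 and the simplices of K are:

  0-simplices (10): [v_0], [v_1], [v_2], [v_3], [v_4], [v_5], [v_6], [v_7], [v_8], [v_9]
  1-simplices (30): (30 of them)
  2-simplices (20): (20 of them)

giving chain groups C_0 ≅ Z^10, C_1 ≅ Z^30, C_2 ≅ Z^20.

∂_1: C_1 → C_0 is given by ∂[p,q] = [q] − [p]. For instance
  ∂[v_1,v_8] = [v_8] − [v_1].
As a 10×30 matrix over Z this has rank 9, with invariant factors (1,1,1,1,1,1,1,1,1).

Boundary ∂_2: C_2 → C_1 acts by ∂[p,q,r] = [q,r] − [p,r] + [p,q]. For instance
  ∂[v_3,v_4,v_7] = [v_4,v_7] − [v_3,v_7] + [v_3,v_4],
  ∂[v_4,v_6,v_8] = [v_6,v_8] − [v_4,v_8] + [v_4,v_6].
The 30×20 boundary matrix has rank 20 and Smith normal form diag(1,1,1,1,1,1,1,1,1,1,1,1,1,1,1,1,1,1,1,2).

Now H_k = ker ∂_k / im ∂_{k+1}, so:

  H_0: rank C_0 − rank ∂_1 = 10 − 9 = 1, and the invariant factors of ∂_1 are all 1, so H_0 ≅ Z.
  H_1: rank ker ∂_1 − rank ∂_2 = (30 − 9) − 20 = 1, and ∂_2 has invariant factor 2 > 1, so H_1 ≅ Z ⊕ Z/2Z.
  H_2: rank ker ∂_2 − rank ∂_3 = (20 − 20) − 0 = 0, and there is no ∂_3, so H_2 ≅ 0.

As a check, the Euler characteristic is 10 − 30 + 20 = 0, which agrees with 1 − 1 + 0 = 0.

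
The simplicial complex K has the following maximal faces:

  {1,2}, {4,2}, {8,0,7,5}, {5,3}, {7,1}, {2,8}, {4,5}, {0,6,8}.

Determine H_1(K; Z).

H_1 ≅ Z^2.

Take the total order 0 < 1 < 2 < 3 < 4 < 5 < 6 < 7 < 8 on the vertex set. Then K (dimension 3) consists of the simplices:

  0-simplices (9): [0], [1], [2], [3], [4], [5], [6], [7], [8]
  1-simplices (14): [0,5], [0,6], [0,7], [0,8], [1,2], [1,7], [2,4], [2,8], [3,5], [4,5], [5,7], [5,8], [6,8], [7,8]
  2-simplices (5): [0,5,7], [0,5,8], [0,6,8], [0,7,8], [5,7,8]
  3-simplices (1): [0,5,7,8]

Hence C_0 ≅ Z^9, C_1 ≅ Z^14, C_2 ≅ Z^5, C_3 ≅ Z^1.

The boundary map ∂_1: C_1 → C_0 maps an edge to its endpoints' difference, ∂[p,q] = q − p.
The 9×14 boundary matrix has rank 8 and Smith normal form diag(1,1,1,1,1,1,1,1).

The boundary map ∂_2: C_2 → C_1 acts by ∂[p,q,r] = [q,r] − [p,r] + [p,q]. For instance
  ∂[0,5,7] = [5,7] − [0,7] + [0,5],
  ∂[0,5,8] = [5,8] − [0,8] + [0,5].
As a 14×5 matrix over Z this has rank 4, with invariant factors (1,1,1,1).

Boundary ∂_3: C_3 → C_2 sends each 3-simplex σ to the alternating sum Σ_i (−1)^i (σ with its i-th vertex removed). For instance
  ∂[0,5,7,8] = [5,7,8] − [0,7,8] + [0,5,8] − [0,5,7].
The resulting 5×1 matrix has rank 1, and its Smith normal form has invariant factors (1).

Reading off H_k = ker ∂_k / im ∂_{k+1}:

  H_1: rank ker ∂_1 − rank ∂_2 = (14 − 8) − 4 = 2, and the invariant factors of ∂_2 are all 1, so H_1 = Z^2.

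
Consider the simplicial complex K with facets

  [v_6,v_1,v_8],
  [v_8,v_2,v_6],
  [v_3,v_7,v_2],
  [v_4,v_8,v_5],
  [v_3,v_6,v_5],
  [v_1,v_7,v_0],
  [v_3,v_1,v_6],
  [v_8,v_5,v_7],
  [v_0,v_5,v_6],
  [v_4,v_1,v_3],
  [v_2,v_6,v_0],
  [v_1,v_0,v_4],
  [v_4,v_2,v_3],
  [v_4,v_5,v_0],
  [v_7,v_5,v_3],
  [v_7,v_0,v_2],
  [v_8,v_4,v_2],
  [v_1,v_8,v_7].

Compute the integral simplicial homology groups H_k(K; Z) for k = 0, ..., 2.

H_0 ≅ Z,  H_1 ≅ Z^2,  H_2 ≅ Z.

Fix the vertex order v_0 < v_1 < v_2 < v_3 < v_4 < v_5 < v_6 < v_7 < v_8 and write every simplex with vertices in increasing order. Then dim K = 2 and the simplices of K are:

  0-simplices (9): [v_0], [v_1], [v_2], [v_3], [v_4], [v_5], [v_6], [v_7], [v_8]
  1-simplices (27): (27 of them)
  2-simplices (18): (18 of them)

giving chain groups C_0 ≅ Z^9, C_1 ≅ Z^27, C_2 ≅ Z^18.

The boundary map ∂_1: C_1 → C_0 is given by ∂[p,q] = [q] − [p]. For instance
  ∂[v_2,v_7] = [v_7] − [v_2].
As a 9×27 matrix over Z this has rank 8, with invariant factors (1,1,1,1,1,1,1,1).

Boundary ∂_2: C_2 → C_1 acts by ∂[p,q,r] = [q,r] − [p,r] + [p,q]. For instance
  ∂[v_2,v_3,v_7] = [v_3,v_7] − [v_2,v_7] + [v_2,v_3],
  ∂[v_0,v_1,v_4] = [v_1,v_4] − [v_0,v_4] + [v_0,v_1].
As a 27×18 matrix over Z this has rank 17, with invariant factors (1,1,1,1,1,1,1,1,1,1,1,1,1,1,1,1,1).

Computing H_k = (kernel of ∂_k) / (image of ∂_{k+1}):

  H_0: rank C_0 − rank ∂_1 = 9 − 8 = 1, and the invariant factors of ∂_1 are all 1, so H_0 ≅ Z.
  H_1: rank ker ∂_1 − rank ∂_2 = (27 − 8) − 17 = 2, and the invariant factors of ∂_2 are all 1, so H_1 ≅ Z^2.
  H_2: rank ker ∂_2 − rank ∂_3 = (18 − 17) − 0 = 1, and there is no ∂_3, so H_2 ≅ Z.

As a check, the Euler characteristic is 9 − 27 + 18 = 0, which agrees with 1 − 2 + 1 = 0.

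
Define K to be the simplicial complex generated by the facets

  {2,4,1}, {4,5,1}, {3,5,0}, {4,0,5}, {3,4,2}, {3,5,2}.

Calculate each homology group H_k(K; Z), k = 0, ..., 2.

H_0 ≅ Z,  H_1 ≅ Z,  H_2 = 0.

We work with the vertex ordering 0 < 1 < 2 < 3 < 4 < 5. The simplices of K, each written with vertices in increasing order, are:

  0-simplices (6): [0], [1], [2], [3], [4], [5]
  1-simplices (12): [0,3], [0,4], [0,5], [1,2], [1,4], [1,5], [2,3], [2,4], [2,5], [3,4], [3,5], [4,5]
  2-simplices (6): [0,3,5], [0,4,5], [1,2,4], [1,4,5], [2,3,4], [2,3,5]

so the chain groups are C_0 ≅ Z^6, C_1 ≅ Z^12, C_2 ≅ Z^6.

∂_1: C_1 → C_0 maps an edge to its endpoints' difference, ∂[p,q] = q − p. For instance
  ∂[2,3] = [3] − [2].
The 6×12 boundary matrix has rank 5 and Smith normal form diag(1,1,1,1,1).

Boundary ∂_2: C_2 → C_1 acts by ∂[p,q,r] = [q,r] − [p,r] + [p,q]. For instance
  ∂[0,4,5] = [4,5] − [0,5] + [0,4],
  ∂[2,3,4] = [3,4] − [2,4] + [2,3].
The 12×6 boundary matrix has rank 6 and Smith normal form diag(1,1,1,1,1,1).

Now H_k = ker ∂_k / im ∂_{k+1}, so:

  H_0: rank C_0 − rank ∂_1 = 6 − 5 = 1, and the invariant factors of ∂_1 are all 1, so H_0 ≅ Z.
  H_1: rank ker ∂_1 − rank ∂_2 = (12 − 5) − 6 = 1, and the invariant factors of ∂_2 are all 1, so H_1 ≅ Z.
  H_2: rank ker ∂_2 − rank ∂_3 = (6 − 6) − 0 = 0, and there is no ∂_3, so H_2 ≅ 0.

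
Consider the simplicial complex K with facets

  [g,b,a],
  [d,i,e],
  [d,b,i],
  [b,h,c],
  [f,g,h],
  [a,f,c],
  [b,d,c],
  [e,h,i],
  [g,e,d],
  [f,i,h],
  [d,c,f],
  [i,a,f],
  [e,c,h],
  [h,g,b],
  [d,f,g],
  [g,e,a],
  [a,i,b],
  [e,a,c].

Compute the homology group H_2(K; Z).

We work with the vertex ordering a < b < c < d < e < f < g < h < i. The simplices of K, each written with vertices in increasing order, are:

  0-simplices (9): a, b, c, d, e, f, g, h, i
  1-simplices (27): ab, ac, ae, af, ag, ai, bc, bd, bg, bh, bi, cd, ce, cf, ch, de, df, dg, di, eg, eh, ei, fg, fh, fi, gh, hi
  2-simplices (18): abg, abi, ace, acf, aeg, afi, bcd, bch, bdi, bgh, cdf, ceh, deg, dei, dfg, ehi, fgh, fhi

Hence C_0 ≅ Z^9, C_1 ≅ Z^27, C_2 ≅ Z^18.

The boundary map ∂_1: C_1 → C_0 sends each edge [p,q] (with p < q) to q − p. For instance
  ∂dg = g − d.
This gives a 9×27 integer matrix of rank 8; reducing to Smith normal form yields diagonal entries (1,1,1,1,1,1,1,1).

Boundary ∂_2: C_2 → C_1 acts by ∂[p,q,r] = [q,r] − [p,r] + [p,q]. For instance
  ∂bdi = di − bi + bd,
  ∂bgh = gh − bh + bg.
This gives a 27×18 integer matrix of rank 17; reducing to Smith normal form yields diagonal entries (1,1,1,1,1,1,1,1,1,1,1,1,1,1,1,1,1).

From H_k ≅ ker(∂_k) / im(∂_{k+1}) we obtain:

  H_2: rank ker ∂_2 − rank ∂_3 = (18 − 17) − 0 = 1, and there is no ∂_3, so H_2 = Z.

H_2 ≅ Z.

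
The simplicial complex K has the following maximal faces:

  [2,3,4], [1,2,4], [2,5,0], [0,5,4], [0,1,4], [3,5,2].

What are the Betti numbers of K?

b_0 = 1, b_1 = 1, b_2 = 0.

Fix the vertex order 0 < 1 < 2 < 3 < 4 < 5 and write every simplex with vertices in increasing order. Then dim K = 2 and the simplices of K are:

  0-simplices (6): [0], [1], [2], [3], [4], [5]
  1-simplices (12): [0,1], [0,2], [0,4], [0,5], [1,2], [1,4], [2,3], [2,4], [2,5], [3,4], [3,5], [4,5]
  2-simplices (6): [0,1,4], [0,2,5], [0,4,5], [1,2,4], [2,3,4], [2,3,5]

Hence C_0 ≅ Z^6, C_1 ≅ Z^12, C_2 ≅ Z^6.

∂_1: C_1 → C_0 sends each edge [p,q] (with p < q) to q − p. For instance
  ∂[2,3] = [3] − [2].
As a 6×12 matrix over Z this has rank 5, with invariant factors (1,1,1,1,1).

The boundary map ∂_2: C_2 → C_1 sends each 2-simplex [p,q,r] to [q,r] − [p,r] + [p,q]. For instance
  ∂[2,3,4] = [3,4] − [2,4] + [2,3],
  ∂[0,2,5] = [2,5] − [0,5] + [0,2].
The resulting 12×6 matrix has rank 6, and its Smith normal form has invariant factors (1,1,1,1,1,1).

From H_k ≅ ker(∂_k) / im(∂_{k+1}) we obtain:

  H_0: rank C_0 − rank ∂_1 = 6 − 5 = 1, and the invariant factors of ∂_1 are all 1, so H_0 ≅ Z.
  H_1: rank ker ∂_1 − rank ∂_2 = (12 − 5) − 6 = 1, and the invariant factors of ∂_2 are all 1, so H_1 ≅ Z.
  H_2: rank ker ∂_2 − rank ∂_3 = (6 − 6) − 0 = 0, and there is no ∂_3, so H_2 ≅ 0.

(K is a triangulation of the cylinder S^1 x I.)

Hence the Betti numbers are b_0 = 1, b_1 = 1, b_2 = 0.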